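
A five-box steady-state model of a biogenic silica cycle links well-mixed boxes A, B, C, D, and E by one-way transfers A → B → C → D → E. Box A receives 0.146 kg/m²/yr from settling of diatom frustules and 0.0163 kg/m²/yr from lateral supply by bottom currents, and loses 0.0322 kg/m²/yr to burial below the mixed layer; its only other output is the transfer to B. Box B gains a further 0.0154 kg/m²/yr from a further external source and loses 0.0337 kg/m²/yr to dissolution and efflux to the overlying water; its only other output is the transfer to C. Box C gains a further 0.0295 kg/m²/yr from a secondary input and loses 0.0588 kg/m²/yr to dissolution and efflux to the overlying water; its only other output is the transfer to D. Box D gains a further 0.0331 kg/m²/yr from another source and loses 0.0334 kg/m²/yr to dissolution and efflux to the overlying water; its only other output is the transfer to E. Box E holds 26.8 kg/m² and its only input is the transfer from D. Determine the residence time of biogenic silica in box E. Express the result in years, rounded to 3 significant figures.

Box A: F(A→B) = (0.146 + 0.0163) − 0.0322 = 0.13010 kg/m²/yr.
Box B: F(B→C) = (0.13010 + 0.0154) − 0.0337 = 0.11180 kg/m²/yr.
Box C: F(C→D) = (0.11180 + 0.0295) − 0.0588 = 0.082500 kg/m²/yr.
Box D: F(D→E) = (0.082500 + 0.0331) − 0.0334 = 0.082200 kg/m²/yr.
Box E throughput = its input = 0.082200 kg/m²/yr; τ = 26.8 / 0.082200 = 326.0 yr.

326 yr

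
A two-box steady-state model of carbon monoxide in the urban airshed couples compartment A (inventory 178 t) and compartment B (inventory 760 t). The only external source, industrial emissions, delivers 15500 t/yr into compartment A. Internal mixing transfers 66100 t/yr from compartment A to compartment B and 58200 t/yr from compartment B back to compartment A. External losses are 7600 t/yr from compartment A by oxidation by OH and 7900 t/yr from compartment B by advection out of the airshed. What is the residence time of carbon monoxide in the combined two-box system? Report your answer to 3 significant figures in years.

0.0605 yr

Residence time in the combined system uses the total inventory and the total *external* removal — internal exchanges between the two boxes cancel.
M_total = 178 + 760 = 938.00 t.
ΣF_external_out = 7600 + 7900 = 15500 t/yr.
τ = M_total / ΣF_ext = 938.00 / 15500 = 0.06052 yr.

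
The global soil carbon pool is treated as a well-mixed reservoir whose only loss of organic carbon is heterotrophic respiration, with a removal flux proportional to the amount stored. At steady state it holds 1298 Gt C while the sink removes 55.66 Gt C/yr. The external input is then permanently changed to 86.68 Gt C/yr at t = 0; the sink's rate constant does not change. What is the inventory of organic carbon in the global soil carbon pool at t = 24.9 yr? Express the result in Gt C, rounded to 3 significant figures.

1770 Gt C

τ = M₀/F₀ = 1298/55.66 = 23.32 yr; rate constant k = 1/τ.
New steady state M_∞ = F₁/k = F₁·τ = 86.68 × 23.32 = 2021.4 Gt C.
M(t) = M_∞ + (M₀ − M_∞)·e^(−t/τ); t/τ = 24.9/23.32 = 1.068, so e^(−t/τ) = 0.3438.
M(t) = 2021.4 − 723.4 × 0.3438 = 1772.7 Gt C.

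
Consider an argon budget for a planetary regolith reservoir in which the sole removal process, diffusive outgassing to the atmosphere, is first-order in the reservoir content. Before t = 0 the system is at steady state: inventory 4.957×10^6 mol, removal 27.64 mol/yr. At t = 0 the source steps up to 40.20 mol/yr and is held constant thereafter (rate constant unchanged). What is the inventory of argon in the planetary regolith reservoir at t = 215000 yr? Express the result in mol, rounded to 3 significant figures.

6.53×10^6 mol

The sink rate constant is k = F₀/M₀ = 27.64/4.957×10^6 = 5.576×10^-6 yr⁻¹.
Solving dM/dt = F₁ − kM with M(0) = M₀ gives M(t) = F₁/k + (M₀ − F₁/k)·e^(−kt).
F₁/k = 40.20/5.576×10^-6 = 7.2095×10^6 mol; kt = 5.576×10^-6 × 215000 = 1.199, e^(−kt) = 0.3015.
M(215000) = 7.2095×10^6 + (4.957×10^6 − 7.2095×10^6) × 0.3015 = 7.2095×10^6 − 679200 = 6.5303×10^6 mol.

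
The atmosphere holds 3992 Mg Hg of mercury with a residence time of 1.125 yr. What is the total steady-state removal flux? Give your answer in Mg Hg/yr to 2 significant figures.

F = M / τ = 3992 / 1.125 = 3548 Mg Hg/yr.

3500 Mg Hg/yr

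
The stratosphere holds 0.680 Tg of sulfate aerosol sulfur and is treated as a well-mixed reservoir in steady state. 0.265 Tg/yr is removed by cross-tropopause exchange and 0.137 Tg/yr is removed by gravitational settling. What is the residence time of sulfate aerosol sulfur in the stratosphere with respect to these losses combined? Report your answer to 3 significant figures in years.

1.69 yr

Total removal = 0.2650 + 0.1370 = 0.40200 Tg/yr.
τ = M / ΣF_out = 0.680 / 0.40200 = 1.692 yr.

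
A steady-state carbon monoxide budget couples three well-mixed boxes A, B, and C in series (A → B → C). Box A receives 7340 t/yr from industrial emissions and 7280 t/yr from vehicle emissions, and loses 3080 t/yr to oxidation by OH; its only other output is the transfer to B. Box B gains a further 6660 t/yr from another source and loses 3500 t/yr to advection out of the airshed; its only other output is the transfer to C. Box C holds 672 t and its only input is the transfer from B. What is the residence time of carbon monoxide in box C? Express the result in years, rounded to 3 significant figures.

Box A: F(A→B) = (7340 + 7280) − 3080 = 11540 t/yr.
Box B: F(B→C) = (11540 + 6660) − 3500 = 14700 t/yr.
Box C throughput = its input = 14700 t/yr; τ = 672 / 14700 = 0.04571 yr.

0.0457 yr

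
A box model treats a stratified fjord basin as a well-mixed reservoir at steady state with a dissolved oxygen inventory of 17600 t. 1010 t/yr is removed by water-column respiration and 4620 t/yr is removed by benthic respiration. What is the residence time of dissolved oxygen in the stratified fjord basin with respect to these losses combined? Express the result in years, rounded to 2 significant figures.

3.1 yr

Total removal = 1010 + 4620 = 5630.0 t/yr.
τ = M / ΣF_out = 17600 / 5630.0 = 3.126 yr.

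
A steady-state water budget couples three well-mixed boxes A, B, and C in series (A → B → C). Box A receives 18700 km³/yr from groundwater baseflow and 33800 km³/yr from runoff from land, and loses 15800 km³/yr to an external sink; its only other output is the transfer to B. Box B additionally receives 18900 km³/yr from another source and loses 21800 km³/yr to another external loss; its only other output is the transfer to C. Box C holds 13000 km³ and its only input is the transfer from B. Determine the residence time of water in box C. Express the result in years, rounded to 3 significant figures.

Box A: F(A→B) = (18700 + 33800) − 15800 = 36700 km³/yr.
Box B: F(B→C) = (36700 + 18900) − 21800 = 33800 km³/yr.
Box C throughput = its input = 33800 km³/yr; τ = 13000 / 33800 = 0.3846 yr.

0.385 yr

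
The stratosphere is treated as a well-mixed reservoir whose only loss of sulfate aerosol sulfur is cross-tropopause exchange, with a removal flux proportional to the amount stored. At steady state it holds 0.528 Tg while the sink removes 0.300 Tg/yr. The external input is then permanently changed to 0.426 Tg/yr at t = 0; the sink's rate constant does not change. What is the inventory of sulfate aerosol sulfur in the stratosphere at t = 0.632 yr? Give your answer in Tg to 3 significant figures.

0.595 Tg

The sink rate constant is k = F₀/M₀ = 0.300/0.528 = 0.5682 yr⁻¹.
Solving dM/dt = F₁ − kM with M(0) = M₀ gives M(t) = F₁/k + (M₀ − F₁/k)·e^(−kt).
F₁/k = 0.426/0.5682 = 0.74976 Tg; kt = 0.5682 × 0.632 = 0.3591, e^(−kt) = 0.6983.
M(0.632) = 0.74976 + (0.528 − 0.74976) × 0.6983 = 0.74976 − 0.1549 = 0.59490 Tg.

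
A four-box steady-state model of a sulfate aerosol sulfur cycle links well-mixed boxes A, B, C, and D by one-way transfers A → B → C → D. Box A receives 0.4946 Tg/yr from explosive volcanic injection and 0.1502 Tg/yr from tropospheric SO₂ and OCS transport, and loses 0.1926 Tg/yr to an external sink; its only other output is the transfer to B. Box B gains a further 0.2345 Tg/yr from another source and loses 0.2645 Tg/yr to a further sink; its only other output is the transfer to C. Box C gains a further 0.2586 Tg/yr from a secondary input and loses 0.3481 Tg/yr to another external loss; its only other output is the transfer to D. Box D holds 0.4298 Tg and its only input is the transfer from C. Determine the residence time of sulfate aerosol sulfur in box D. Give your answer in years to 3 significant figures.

Box A: F(A→B) = (0.4946 + 0.1502) − 0.1926 = 0.45220 Tg/yr.
Box B: F(B→C) = (0.45220 + 0.2345) − 0.2645 = 0.42220 Tg/yr.
Box C: F(C→D) = (0.42220 + 0.2586) − 0.3481 = 0.33270 Tg/yr.
Box D throughput = its input = 0.33270 Tg/yr; τ = 0.4298 / 0.33270 = 1.292 yr.

1.29 yr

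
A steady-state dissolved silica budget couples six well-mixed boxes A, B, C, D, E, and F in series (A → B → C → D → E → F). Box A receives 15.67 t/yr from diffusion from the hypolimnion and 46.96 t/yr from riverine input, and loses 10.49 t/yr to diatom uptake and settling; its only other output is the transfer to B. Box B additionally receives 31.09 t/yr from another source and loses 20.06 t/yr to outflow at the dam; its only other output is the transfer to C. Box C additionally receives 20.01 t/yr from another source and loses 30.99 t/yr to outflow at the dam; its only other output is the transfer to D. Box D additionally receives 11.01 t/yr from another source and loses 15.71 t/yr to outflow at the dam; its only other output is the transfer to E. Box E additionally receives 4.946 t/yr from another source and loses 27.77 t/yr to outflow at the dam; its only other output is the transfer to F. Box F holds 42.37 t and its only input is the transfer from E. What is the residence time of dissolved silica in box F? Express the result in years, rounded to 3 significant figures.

1.72 yr

Box A: F(A→B) = (15.67 + 46.96) − 10.49 = 52.140 t/yr.
Box B: F(B→C) = (52.140 + 31.09) − 20.06 = 63.170 t/yr.
Box C: F(C→D) = (63.170 + 20.01) − 30.99 = 52.190 t/yr.
Box D: F(D→E) = (52.190 + 11.01) − 15.71 = 47.490 t/yr.
Box E: F(E→F) = (47.490 + 4.946) − 27.77 = 24.666 t/yr.
Box F throughput = its input = 24.666 t/yr; τ = 42.37 / 24.666 = 1.718 yr.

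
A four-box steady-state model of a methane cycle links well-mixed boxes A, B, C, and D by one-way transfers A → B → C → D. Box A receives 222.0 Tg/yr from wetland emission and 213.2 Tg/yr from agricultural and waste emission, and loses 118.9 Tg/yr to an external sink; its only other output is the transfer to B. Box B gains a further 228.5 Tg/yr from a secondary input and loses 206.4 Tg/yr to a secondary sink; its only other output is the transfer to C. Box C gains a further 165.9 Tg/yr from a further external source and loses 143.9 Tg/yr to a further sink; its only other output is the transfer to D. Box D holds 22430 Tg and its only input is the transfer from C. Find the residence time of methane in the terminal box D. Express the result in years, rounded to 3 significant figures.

62.2 yr

Box A: F(A→B) = (222.0 + 213.2) − 118.9 = 316.30 Tg/yr.
Box B: F(B→C) = (316.30 + 228.5) − 206.4 = 338.40 Tg/yr.
Box C: F(C→D) = (338.40 + 165.9) − 143.9 = 360.40 Tg/yr.
Box D throughput = its input = 360.40 Tg/yr; τ = 22430 / 360.40 = 62.24 yr.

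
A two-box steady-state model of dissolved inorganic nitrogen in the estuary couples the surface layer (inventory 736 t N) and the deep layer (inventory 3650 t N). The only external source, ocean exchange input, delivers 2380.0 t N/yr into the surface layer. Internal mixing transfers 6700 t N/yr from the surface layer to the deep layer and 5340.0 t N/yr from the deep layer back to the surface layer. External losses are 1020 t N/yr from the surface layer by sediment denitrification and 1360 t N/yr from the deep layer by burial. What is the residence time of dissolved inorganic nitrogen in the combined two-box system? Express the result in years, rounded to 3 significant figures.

Residence time in the combined system uses the total inventory and the total *external* removal — internal exchanges between the two boxes cancel.
M_total = 736 + 3650 = 4386.0 t N.
ΣF_external_out = 1020 + 1360 = 2380.0 t N/yr.
τ = M_total / ΣF_ext = 4386.0 / 2380.0 = 1.843 yr.

1.84 yr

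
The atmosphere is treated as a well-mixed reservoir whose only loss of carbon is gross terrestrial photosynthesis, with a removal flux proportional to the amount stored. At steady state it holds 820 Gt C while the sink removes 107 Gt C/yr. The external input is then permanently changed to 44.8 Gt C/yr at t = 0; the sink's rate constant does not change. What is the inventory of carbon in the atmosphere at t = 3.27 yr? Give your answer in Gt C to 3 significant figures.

654 Gt C

Residence time τ = M₀/F₀ = 7.664 yr. The eventual steady state is M_∞ = M₀·(F₁/F₀) = 820 × 44.8/107 = 343.33 Gt C.
The anomaly ΔM(t) = M(t) − M_∞ decays as ΔM₀·e^(−t/τ) with ΔM₀ = 820 − 343.33 = 476.7 Gt C.
At t = 3.27 yr, e^(−t/τ) = e^(−0.4267) = 0.6527, so ΔM = 311.1 Gt C and M = 343.33 + 311.1 = 654.43 Gt C.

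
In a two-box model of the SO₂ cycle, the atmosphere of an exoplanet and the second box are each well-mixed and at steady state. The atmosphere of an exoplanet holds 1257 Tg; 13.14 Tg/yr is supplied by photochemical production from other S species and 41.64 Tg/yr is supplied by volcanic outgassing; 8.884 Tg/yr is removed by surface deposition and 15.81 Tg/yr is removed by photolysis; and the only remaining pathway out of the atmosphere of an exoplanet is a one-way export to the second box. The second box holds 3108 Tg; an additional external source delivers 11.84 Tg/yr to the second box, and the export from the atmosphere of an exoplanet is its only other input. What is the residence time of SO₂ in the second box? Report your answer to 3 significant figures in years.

74.1 yr

Balance the atmosphere of an exoplanet: ΣF_in = 13.14 + 41.64 = 54.780 Tg/yr.
Export to the second box = ΣF_in − (8.884 + 15.81) = 30.086 Tg/yr.
Total input to the second box = 30.086 + 11.84 = 41.926 Tg/yr; at steady state this equals its total output.
τ = M / F = 3108 / 41.926 = 74.13 yr.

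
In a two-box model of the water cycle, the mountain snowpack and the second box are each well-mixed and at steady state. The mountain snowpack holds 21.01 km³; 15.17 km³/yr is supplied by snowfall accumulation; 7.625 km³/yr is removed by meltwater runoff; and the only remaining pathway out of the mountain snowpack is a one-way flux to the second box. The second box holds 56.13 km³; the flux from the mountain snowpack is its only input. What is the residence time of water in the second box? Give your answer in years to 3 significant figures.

Balance the mountain snowpack: ΣF_in = 15.170 km³/yr.
Flux to the second box = ΣF_in − (7.625) = 7.5450 km³/yr.
At steady state the output of the second box equals its input, 7.5450 km³/yr.
τ = M / F = 56.13 / 7.5450 = 7.439 yr.

7.44 yr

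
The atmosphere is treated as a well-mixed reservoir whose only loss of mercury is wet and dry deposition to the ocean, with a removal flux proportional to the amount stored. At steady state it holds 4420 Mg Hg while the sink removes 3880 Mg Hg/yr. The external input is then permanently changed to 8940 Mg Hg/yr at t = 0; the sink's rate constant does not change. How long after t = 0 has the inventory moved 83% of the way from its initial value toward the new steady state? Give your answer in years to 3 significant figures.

2.02 yr

τ = M₀/F₀ = 4420/3880 = 1.139 yr.
The remaining gap fraction is e^(−t/τ); 83% covered ⇒ e^(−t/τ) = 0.170.
t = −τ ln(0.170) = 1.139 × 1.772 = 2.019 yr.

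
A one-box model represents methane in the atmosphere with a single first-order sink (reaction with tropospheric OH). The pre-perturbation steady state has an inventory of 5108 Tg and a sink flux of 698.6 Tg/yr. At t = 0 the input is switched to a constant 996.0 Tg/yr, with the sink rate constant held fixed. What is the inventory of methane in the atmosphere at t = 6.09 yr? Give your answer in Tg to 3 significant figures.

The sink rate constant is k = F₀/M₀ = 698.6/5108 = 0.1368 yr⁻¹.
Solving dM/dt = F₁ − kM with M(0) = M₀ gives M(t) = F₁/k + (M₀ − F₁/k)·e^(−kt).
F₁/k = 996.0/0.1368 = 7282.5 Tg; kt = 0.1368 × 6.09 = 0.8329, e^(−kt) = 0.4348.
M(6.09) = 7282.5 + (5108 − 7282.5) × 0.4348 = 7282.5 − 945.4 = 6337.1 Tg.

6340 Tg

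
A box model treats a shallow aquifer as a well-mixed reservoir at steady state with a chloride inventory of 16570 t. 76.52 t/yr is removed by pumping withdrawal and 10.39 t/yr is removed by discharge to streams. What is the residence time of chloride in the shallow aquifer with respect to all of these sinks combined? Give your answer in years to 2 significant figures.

190 yr

Total removal flux = 76.52 + 10.39 = 86.910 t/yr.
τ = M / ΣF_out = 16570 / 86.910 = 190.7 yr.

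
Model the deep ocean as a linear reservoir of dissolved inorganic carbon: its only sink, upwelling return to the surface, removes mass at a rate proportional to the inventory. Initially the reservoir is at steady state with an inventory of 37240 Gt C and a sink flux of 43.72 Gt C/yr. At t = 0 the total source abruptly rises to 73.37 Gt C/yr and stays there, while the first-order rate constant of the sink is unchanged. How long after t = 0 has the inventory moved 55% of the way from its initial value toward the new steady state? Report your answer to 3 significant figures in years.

680 yr

τ = M₀/F₀ = 37240/43.72 = 851.8 yr.
The remaining gap fraction is e^(−t/τ); 55% covered ⇒ e^(−t/τ) = 0.450.
t = −τ ln(0.450) = 851.8 × 0.7985 = 680.2 yr.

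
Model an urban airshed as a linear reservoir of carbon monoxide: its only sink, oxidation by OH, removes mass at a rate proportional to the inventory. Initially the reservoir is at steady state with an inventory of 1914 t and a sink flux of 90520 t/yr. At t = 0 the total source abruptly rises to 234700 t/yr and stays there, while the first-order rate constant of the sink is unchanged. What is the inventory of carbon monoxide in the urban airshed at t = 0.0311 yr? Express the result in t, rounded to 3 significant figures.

4260 t

τ = M₀/F₀ = 1914/90520 = 0.02114 yr; rate constant k = 1/τ.
New steady state M_∞ = F₁/k = F₁·τ = 234700 × 0.02114 = 4962.6 t.
M(t) = M_∞ + (M₀ − M_∞)·e^(−t/τ); t/τ = 0.0311/0.02114 = 1.471, so e^(−t/τ) = 0.2297.
M(t) = 4962.6 − 3049 × 0.2297 = 4262.2 t.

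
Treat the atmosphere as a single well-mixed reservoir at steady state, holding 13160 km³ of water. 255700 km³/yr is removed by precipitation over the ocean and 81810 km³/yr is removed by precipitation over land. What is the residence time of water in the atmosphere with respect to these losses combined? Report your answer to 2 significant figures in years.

Total removal = 255700 + 81810 = 337510 km³/yr.
τ = M / ΣF_out = 13160 / 337510 = 0.03899 yr.

0.039 yr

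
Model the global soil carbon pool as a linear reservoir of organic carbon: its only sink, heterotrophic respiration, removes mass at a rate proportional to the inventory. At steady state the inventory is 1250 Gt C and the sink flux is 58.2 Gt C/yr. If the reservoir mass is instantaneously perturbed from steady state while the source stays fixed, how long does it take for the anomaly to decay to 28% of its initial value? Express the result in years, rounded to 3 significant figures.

27.3 yr

For a linear reservoir the anomaly decays as exp(−t/τ) with τ = M/F = 1250/58.2 = 21.48 yr.
exp(−t/τ) = 0.28 ⇒ t = −τ ln(0.28) = 21.48 × 1.273 = 27.34 yr.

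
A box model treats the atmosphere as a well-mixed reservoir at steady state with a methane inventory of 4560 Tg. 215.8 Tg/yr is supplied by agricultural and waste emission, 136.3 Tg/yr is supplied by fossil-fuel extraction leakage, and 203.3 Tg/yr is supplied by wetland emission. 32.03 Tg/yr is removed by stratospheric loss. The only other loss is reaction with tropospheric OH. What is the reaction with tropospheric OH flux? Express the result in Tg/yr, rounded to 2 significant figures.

520 Tg/yr

At steady state ΣF_in = ΣF_out.
ΣF_in = 215.8 + 136.3 + 203.3 = 555.40 Tg/yr.
Reaction with tropospheric OH flux = ΣF_in − (32.03) = 555.40 − 32.03 = 523.4 Tg/yr.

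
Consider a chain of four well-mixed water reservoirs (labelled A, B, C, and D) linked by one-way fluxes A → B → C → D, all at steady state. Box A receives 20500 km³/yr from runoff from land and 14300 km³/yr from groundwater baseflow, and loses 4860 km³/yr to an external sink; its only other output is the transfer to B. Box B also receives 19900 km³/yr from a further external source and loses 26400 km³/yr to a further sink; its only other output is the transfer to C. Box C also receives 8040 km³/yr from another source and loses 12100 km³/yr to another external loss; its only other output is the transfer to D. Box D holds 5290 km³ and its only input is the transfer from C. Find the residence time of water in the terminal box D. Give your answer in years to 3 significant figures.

0.273 yr

Box A: F(A→B) = (20500 + 14300) − 4860 = 29940 km³/yr.
Box B: F(B→C) = (29940 + 19900) − 26400 = 23440 km³/yr.
Box C: F(C→D) = (23440 + 8040) − 12100 = 19380 km³/yr.
Box D throughput = its input = 19380 km³/yr; τ = 5290 / 19380 = 0.2730 yr.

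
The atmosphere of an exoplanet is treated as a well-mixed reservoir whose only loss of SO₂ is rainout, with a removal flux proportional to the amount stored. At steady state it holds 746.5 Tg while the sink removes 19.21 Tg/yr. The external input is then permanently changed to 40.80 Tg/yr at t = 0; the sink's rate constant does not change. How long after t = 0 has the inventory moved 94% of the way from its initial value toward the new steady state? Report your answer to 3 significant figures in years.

109 yr

τ = M₀/F₀ = 746.5/19.21 = 38.86 yr.
The remaining gap fraction is e^(−t/τ); 94% covered ⇒ e^(−t/τ) = 0.0600.
t = −τ ln(0.0600) = 38.86 × 2.813 = 109.3 yr.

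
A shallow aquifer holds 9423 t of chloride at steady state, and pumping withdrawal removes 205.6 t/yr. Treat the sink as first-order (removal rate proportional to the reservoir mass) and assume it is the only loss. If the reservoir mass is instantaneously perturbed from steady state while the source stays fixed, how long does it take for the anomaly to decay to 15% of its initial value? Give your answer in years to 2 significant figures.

For a linear reservoir the anomaly decays as exp(−t/τ) with τ = M/F = 9423/205.6 = 45.83 yr.
exp(−t/τ) = 0.15 ⇒ t = −τ ln(0.15) = 45.83 × 1.897 = 86.95 yr.

87 yr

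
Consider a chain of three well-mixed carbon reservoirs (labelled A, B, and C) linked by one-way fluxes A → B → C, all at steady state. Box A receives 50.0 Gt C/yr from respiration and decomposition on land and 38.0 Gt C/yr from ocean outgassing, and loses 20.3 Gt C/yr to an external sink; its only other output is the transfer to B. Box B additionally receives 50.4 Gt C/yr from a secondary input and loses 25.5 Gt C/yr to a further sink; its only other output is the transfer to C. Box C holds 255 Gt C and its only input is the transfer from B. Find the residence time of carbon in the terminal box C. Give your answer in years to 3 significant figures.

Box A: F(A→B) = (50.0 + 38.0) − 20.3 = 67.700 Gt C/yr.
Box B: F(B→C) = (67.700 + 50.4) − 25.5 = 92.600 Gt C/yr.
Box C throughput = its input = 92.600 Gt C/yr; τ = 255 / 92.600 = 2.754 yr.

2.75 yr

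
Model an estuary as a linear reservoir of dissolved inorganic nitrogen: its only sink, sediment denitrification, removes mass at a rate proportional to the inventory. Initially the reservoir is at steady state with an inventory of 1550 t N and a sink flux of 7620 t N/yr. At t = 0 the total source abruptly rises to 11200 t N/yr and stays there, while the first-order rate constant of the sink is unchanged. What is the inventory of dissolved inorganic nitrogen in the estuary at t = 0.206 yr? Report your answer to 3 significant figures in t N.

2010 t N

The sink rate constant is k = F₀/M₀ = 7620/1550 = 4.916 yr⁻¹.
Solving dM/dt = F₁ − kM with M(0) = M₀ gives M(t) = F₁/k + (M₀ − F₁/k)·e^(−kt).
F₁/k = 11200/4.916 = 2278.2 t N; kt = 4.916 × 0.206 = 1.013, e^(−kt) = 0.3632.
M(0.206) = 2278.2 + (1550 − 2278.2) × 0.3632 = 2278.2 − 264.5 = 2013.7 t N.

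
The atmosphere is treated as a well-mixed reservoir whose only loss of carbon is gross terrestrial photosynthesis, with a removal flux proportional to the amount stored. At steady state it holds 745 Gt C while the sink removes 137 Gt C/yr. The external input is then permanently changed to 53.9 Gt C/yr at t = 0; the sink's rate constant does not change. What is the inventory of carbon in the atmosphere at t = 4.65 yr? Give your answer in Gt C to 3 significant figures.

τ = M₀/F₀ = 745/137 = 5.438 yr; rate constant k = 1/τ.
New steady state M_∞ = F₁/k = F₁·τ = 53.9 × 5.438 = 293.11 Gt C.
M(t) = M_∞ + (M₀ − M_∞)·e^(−t/τ); t/τ = 4.65/5.438 = 0.8551, so e^(−t/τ) = 0.4252.
M(t) = 293.11 + 451.9 × 0.4252 = 485.27 Gt C.

485 Gt C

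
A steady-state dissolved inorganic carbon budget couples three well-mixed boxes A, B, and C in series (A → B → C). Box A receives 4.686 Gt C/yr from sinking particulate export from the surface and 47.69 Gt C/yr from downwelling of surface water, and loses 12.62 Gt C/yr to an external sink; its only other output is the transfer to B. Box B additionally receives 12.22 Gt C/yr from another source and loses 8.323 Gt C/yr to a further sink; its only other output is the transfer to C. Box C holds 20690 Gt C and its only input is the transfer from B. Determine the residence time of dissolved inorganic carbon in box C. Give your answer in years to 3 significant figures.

474 yr

Box A: F(A→B) = (4.686 + 47.69) − 12.62 = 39.756 Gt C/yr.
Box B: F(B→C) = (39.756 + 12.22) − 8.323 = 43.653 Gt C/yr.
Box C throughput = its input = 43.653 Gt C/yr; τ = 20690 / 43.653 = 474.0 yr.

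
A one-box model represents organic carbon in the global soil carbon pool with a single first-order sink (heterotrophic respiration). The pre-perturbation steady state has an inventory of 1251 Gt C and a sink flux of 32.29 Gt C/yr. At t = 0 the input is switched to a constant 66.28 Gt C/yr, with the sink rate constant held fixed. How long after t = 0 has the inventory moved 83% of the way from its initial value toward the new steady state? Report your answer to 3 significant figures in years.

τ = M₀/F₀ = 1251/32.29 = 38.74 yr.
The remaining gap fraction is e^(−t/τ); 83% covered ⇒ e^(−t/τ) = 0.170.
t = −τ ln(0.170) = 38.74 × 1.772 = 68.65 yr.

68.7 yr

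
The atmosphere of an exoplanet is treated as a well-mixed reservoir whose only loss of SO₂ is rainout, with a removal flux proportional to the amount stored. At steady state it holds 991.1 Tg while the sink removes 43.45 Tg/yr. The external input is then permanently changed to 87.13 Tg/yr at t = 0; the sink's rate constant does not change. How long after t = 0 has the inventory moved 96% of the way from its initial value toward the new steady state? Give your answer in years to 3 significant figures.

τ = M₀/F₀ = 991.1/43.45 = 22.81 yr.
The remaining gap fraction is e^(−t/τ); 96% covered ⇒ e^(−t/τ) = 0.0400.
t = −τ ln(0.0400) = 22.81 × 3.219 = 73.42 yr.

73.4 yr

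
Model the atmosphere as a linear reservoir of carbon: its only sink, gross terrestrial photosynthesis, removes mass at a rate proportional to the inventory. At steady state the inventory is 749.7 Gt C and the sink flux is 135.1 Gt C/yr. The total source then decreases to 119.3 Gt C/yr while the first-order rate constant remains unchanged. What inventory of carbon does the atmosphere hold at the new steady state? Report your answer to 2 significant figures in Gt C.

660 Gt C

Rate constant k = F/M = 135.1 / 749.7 = 0.1802 yr⁻¹.
At the new steady state, source = k·M_new ⇒ M_new = 119.3 / 0.1802 = 662.0 Gt C.
(Equivalently M_new = M × F_new/F_old = 749.7 × 119.3/135.1.)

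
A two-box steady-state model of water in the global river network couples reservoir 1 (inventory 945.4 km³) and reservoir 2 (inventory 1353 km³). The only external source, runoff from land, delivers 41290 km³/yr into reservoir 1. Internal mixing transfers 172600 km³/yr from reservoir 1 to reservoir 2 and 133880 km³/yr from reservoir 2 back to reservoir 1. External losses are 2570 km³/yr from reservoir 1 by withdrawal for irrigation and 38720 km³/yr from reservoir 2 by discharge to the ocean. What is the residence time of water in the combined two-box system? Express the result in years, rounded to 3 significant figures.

0.0557 yr

For the system as a whole, the A↔B exchange is internal and contributes nothing to the throughput; only the external sinks remove mass.
M_total = 945.4 + 1353 = 2298.4 km³.
ΣF_external_out = 2570 + 38720 = 41290 km³/yr.
τ = M_total / ΣF_ext = 2298.4 / 41290 = 0.05566 yr.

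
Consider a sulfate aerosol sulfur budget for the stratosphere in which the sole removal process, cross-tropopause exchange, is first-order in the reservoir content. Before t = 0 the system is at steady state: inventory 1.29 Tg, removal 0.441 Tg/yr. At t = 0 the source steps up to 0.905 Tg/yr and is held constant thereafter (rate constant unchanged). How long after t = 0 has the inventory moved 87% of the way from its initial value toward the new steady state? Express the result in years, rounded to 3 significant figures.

τ = M₀/F₀ = 1.29/0.441 = 2.925 yr.
The remaining gap fraction is e^(−t/τ); 87% covered ⇒ e^(−t/τ) = 0.130.
t = −τ ln(0.130) = 2.925 × 2.040 = 5.968 yr.

5.97 yr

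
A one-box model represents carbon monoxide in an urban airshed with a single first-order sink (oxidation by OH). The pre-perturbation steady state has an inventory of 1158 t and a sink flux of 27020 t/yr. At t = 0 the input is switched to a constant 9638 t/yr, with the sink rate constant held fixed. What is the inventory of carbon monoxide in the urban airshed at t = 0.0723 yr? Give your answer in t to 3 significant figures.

551 t

τ = M₀/F₀ = 1158/27020 = 0.04286 yr; rate constant k = 1/τ.
New steady state M_∞ = F₁/k = F₁·τ = 9638 × 0.04286 = 413.06 t.
M(t) = M_∞ + (M₀ − M_∞)·e^(−t/τ); t/τ = 0.0723/0.04286 = 1.687, so e^(−t/τ) = 0.1851.
M(t) = 413.06 + 744.9 × 0.1851 = 550.93 t.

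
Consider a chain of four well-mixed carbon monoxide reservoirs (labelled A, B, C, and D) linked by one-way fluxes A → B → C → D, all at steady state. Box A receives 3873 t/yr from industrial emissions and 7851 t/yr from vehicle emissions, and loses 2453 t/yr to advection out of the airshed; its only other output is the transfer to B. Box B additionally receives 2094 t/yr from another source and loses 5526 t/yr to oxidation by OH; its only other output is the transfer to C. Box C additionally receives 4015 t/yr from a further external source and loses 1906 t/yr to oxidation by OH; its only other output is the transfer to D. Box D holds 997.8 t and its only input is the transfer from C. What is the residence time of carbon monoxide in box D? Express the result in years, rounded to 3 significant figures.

0.126 yr

Box A: F(A→B) = (3873 + 7851) − 2453 = 9271.0 t/yr.
Box B: F(B→C) = (9271.0 + 2094) − 5526 = 5839.0 t/yr.
Box C: F(C→D) = (5839.0 + 4015) − 1906 = 7948.0 t/yr.
Box D throughput = its input = 7948.0 t/yr; τ = 997.8 / 7948.0 = 0.1255 yr.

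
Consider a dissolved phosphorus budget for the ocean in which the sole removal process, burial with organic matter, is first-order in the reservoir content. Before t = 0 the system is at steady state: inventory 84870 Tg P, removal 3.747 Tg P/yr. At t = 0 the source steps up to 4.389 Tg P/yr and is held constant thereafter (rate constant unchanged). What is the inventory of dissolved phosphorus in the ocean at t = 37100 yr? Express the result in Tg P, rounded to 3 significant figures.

Residence time τ = M₀/F₀ = 22650 yr. The eventual steady state is M_∞ = M₀·(F₁/F₀) = 84870 × 4.389/3.747 = 99411 Tg P.
The anomaly ΔM(t) = M(t) − M_∞ decays as ΔM₀·e^(−t/τ) with ΔM₀ = 84870 − 99411 = −14540 Tg P.
At t = 37100 yr, e^(−t/τ) = e^(−1.638) = 0.1944, so ΔM = −2826 Tg P and M = 99411 − 2826 = 96585 Tg P.

96600 Tg P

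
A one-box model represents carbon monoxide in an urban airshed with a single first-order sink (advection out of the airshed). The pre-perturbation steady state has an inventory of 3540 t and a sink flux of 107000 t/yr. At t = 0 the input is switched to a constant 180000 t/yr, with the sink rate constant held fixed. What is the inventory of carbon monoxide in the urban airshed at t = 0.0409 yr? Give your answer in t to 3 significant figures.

5250 t

Residence time τ = M₀/F₀ = 0.03308 yr. The eventual steady state is M_∞ = M₀·(F₁/F₀) = 3540 × 180000/107000 = 5955.1 t.
The anomaly ΔM(t) = M(t) − M_∞ decays as ΔM₀·e^(−t/τ) with ΔM₀ = 3540 − 5955.1 = −2415 t.
At t = 0.0409 yr, e^(−t/τ) = e^(−1.236) = 0.2905, so ΔM = −701.5 t and M = 5955.1 − 701.5 = 5253.6 t.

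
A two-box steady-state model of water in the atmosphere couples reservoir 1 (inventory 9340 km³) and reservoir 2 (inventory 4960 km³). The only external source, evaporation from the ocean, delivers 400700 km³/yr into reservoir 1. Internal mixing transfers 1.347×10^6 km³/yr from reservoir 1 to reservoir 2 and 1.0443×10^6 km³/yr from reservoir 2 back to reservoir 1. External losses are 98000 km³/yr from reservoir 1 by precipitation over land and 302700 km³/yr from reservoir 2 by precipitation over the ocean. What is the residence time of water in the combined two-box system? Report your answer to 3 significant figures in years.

Treat the two boxes together as one reservoir: the mixing fluxes between them are internal recycling, so τ = ΣM / Σ(external losses).
M_total = 9340 + 4960 = 14300 km³.
ΣF_external_out = 98000 + 302700 = 400700 km³/yr.
τ = M_total / ΣF_ext = 14300 / 400700 = 0.03569 yr.

0.0357 yr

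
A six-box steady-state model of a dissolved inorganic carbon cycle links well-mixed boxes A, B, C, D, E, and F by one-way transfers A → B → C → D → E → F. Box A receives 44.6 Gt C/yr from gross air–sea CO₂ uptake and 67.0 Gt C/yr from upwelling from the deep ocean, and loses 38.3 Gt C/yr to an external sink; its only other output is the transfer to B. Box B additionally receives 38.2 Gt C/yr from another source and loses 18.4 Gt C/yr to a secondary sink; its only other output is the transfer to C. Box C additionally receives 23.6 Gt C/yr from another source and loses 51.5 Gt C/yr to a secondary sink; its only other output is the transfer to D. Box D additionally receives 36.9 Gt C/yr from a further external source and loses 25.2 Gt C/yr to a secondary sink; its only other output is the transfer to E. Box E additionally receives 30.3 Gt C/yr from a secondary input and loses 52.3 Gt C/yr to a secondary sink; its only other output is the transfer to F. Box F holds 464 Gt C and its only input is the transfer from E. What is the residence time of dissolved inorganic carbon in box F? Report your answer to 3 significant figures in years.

8.45 yr

Box A: F(A→B) = (44.6 + 67.0) − 38.3 = 73.300 Gt C/yr.
Box B: F(B→C) = (73.300 + 38.2) − 18.4 = 93.100 Gt C/yr.
Box C: F(C→D) = (93.100 + 23.6) − 51.5 = 65.200 Gt C/yr.
Box D: F(D→E) = (65.200 + 36.9) − 25.2 = 76.900 Gt C/yr.
Box E: F(E→F) = (76.900 + 30.3) − 52.3 = 54.900 Gt C/yr.
Box F throughput = its input = 54.900 Gt C/yr; τ = 464 / 54.900 = 8.452 yr.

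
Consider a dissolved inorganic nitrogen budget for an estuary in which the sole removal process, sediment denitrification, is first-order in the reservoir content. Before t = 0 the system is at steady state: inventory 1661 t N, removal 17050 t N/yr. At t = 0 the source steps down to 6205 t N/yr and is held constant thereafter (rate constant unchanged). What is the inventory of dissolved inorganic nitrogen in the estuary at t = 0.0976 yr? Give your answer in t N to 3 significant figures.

The sink rate constant is k = F₀/M₀ = 17050/1661 = 10.26 yr⁻¹.
Solving dM/dt = F₁ − kM with M(0) = M₀ gives M(t) = F₁/k + (M₀ − F₁/k)·e^(−kt).
F₁/k = 6205/10.26 = 604.49 t N; kt = 10.26 × 0.0976 = 1.002, e^(−kt) = 0.3672.
M(0.0976) = 604.49 + (1661 − 604.49) × 0.3672 = 604.49 + 387.9 = 992.44 t N.

992 t N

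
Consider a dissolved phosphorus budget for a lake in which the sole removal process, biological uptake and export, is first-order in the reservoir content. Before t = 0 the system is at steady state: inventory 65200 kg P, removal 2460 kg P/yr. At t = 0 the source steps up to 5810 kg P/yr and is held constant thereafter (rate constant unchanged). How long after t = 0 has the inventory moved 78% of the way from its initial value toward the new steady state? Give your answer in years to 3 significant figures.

40.1 yr

τ = M₀/F₀ = 65200/2460 = 26.50 yr.
The remaining gap fraction is e^(−t/τ); 78% covered ⇒ e^(−t/τ) = 0.220.
t = −τ ln(0.220) = 26.50 × 1.514 = 40.13 yr.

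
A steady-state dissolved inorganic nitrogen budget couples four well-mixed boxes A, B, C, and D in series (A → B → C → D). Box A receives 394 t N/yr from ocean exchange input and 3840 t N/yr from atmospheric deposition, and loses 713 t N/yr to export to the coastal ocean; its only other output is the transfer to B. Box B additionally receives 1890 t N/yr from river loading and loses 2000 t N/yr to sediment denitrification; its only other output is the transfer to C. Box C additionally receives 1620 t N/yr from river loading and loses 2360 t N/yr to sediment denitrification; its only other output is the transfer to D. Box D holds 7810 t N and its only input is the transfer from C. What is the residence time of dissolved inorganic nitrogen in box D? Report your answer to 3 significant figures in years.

2.92 yr

Box A: F(A→B) = (394 + 3840) − 713 = 3521.0 t N/yr.
Box B: F(B→C) = (3521.0 + 1890) − 2000 = 3411.0 t N/yr.
Box C: F(C→D) = (3411.0 + 1620) − 2360 = 2671.0 t N/yr.
Box D throughput = its input = 2671.0 t N/yr; τ = 7810 / 2671.0 = 2.924 yr.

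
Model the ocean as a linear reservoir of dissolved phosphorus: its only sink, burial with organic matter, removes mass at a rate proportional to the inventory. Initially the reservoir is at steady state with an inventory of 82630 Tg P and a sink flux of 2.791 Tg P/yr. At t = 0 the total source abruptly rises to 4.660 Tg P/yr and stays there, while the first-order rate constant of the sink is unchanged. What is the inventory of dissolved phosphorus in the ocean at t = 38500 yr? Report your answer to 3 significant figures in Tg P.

123000 Tg P

Residence time τ = M₀/F₀ = 29610 yr. The eventual steady state is M_∞ = M₀·(F₁/F₀) = 82630 × 4.660/2.791 = 137960 Tg P.
The anomaly ΔM(t) = M(t) − M_∞ decays as ΔM₀·e^(−t/τ) with ΔM₀ = 82630 − 137960 = −55330 Tg P.
At t = 38500 yr, e^(−t/τ) = e^(−1.300) = 0.2724, so ΔM = −15070 Tg P and M = 137960 − 15070 = 122890 Tg P.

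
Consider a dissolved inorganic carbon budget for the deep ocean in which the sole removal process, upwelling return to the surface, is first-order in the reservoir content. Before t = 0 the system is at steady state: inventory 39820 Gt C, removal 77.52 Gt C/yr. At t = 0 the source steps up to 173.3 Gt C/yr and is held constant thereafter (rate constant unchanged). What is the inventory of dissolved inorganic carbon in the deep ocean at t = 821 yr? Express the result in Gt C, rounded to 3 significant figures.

τ = M₀/F₀ = 39820/77.52 = 513.7 yr; rate constant k = 1/τ.
New steady state M_∞ = F₁/k = F₁·τ = 173.3 × 513.7 = 89020 Gt C.
M(t) = M_∞ + (M₀ − M_∞)·e^(−t/τ); t/τ = 821/513.7 = 1.598, so e^(−t/τ) = 0.2022.
M(t) = 89020 − 49200 × 0.2022 = 79069 Gt C.

79100 Gt C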